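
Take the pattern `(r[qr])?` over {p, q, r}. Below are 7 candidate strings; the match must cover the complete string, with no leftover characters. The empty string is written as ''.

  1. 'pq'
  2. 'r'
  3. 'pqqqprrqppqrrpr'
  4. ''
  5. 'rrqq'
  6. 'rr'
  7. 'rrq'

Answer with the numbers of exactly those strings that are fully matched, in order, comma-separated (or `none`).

1 → no match
2 → no match
3 → no match
4 → match
5 → no match
6 → match
7 → no match

4, 6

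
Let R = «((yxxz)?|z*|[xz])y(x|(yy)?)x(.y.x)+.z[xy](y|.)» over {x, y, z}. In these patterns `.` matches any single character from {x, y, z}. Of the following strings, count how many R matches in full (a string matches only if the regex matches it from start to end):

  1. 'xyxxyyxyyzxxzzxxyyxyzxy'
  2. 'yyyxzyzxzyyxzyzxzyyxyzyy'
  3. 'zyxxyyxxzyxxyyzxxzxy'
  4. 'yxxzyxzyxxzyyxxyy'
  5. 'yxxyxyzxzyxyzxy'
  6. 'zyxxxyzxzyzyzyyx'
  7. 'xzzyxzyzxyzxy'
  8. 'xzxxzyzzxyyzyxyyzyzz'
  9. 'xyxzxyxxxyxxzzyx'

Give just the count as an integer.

2

1 → no match
2 → match
3 → match
4 → no match
5 → no match
6 → no match
7 → no match
8 → no match
9 → no match
Total matched: 2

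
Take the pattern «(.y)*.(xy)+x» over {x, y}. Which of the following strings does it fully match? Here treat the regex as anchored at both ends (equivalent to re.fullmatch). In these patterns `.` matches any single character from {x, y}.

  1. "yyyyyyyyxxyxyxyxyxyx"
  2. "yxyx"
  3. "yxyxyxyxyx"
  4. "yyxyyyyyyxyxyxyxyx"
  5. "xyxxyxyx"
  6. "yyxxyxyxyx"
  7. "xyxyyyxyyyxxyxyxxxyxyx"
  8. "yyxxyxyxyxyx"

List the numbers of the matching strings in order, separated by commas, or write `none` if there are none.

1 → match
2 → match
3 → match
4 → match
5 → match
6 → match
7 → no match
8 → match

1, 2, 3, 4, 5, 6, 8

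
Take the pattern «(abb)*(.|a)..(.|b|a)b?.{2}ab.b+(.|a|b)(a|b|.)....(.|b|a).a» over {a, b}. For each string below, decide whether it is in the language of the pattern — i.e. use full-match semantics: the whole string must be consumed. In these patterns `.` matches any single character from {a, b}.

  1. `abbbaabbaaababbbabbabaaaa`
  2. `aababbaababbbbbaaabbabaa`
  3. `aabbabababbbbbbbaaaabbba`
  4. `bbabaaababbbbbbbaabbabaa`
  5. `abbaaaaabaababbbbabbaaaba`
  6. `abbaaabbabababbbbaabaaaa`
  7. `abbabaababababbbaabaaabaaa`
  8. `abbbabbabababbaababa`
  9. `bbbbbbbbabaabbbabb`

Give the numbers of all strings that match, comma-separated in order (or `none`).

1 → match
2 → match
3 → match
4 → match
5 → no match
6 → match
7 → no match
8 → no match
9 → no match — must end with `a`

1, 2, 3, 4, 6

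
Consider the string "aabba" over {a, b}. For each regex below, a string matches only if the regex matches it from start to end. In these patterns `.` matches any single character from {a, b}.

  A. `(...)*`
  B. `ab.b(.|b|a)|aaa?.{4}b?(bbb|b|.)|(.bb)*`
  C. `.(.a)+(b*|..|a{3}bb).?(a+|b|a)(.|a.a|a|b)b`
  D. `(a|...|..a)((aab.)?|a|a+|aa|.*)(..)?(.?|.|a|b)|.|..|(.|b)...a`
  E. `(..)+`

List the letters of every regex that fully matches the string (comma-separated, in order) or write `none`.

A → no match
B → no match
C → no match — must end with "b"
D → match
E → no match

D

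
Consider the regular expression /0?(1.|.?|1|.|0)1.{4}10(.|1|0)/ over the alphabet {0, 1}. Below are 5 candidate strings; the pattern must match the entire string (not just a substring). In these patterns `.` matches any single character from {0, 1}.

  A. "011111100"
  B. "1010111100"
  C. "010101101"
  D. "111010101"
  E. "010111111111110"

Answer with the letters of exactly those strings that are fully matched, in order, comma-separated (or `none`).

A, B, C, D

A. "011111100" → match
B. "1010111100" → match
C. "010101101" → match
D. "111010101" → match
E → no match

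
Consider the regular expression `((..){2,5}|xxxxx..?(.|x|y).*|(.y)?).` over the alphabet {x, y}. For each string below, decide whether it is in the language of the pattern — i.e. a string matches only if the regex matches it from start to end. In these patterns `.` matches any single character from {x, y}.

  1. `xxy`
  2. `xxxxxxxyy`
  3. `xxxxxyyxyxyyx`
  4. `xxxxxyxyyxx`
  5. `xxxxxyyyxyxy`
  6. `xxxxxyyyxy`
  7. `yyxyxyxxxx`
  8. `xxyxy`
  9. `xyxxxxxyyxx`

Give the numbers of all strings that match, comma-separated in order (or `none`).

1 → no match
2 → match
3 → match
4 → match
5 → match
6 → match
7 → no match
8 → match
9 → match

2, 3, 4, 5, 6, 8, 9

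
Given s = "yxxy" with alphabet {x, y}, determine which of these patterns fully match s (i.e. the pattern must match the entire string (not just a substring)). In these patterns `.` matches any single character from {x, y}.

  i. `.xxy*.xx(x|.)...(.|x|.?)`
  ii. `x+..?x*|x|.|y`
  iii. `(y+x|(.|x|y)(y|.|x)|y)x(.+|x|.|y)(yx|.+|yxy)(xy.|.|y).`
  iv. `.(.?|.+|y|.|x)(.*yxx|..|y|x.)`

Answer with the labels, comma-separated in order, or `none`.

i → no match
ii → no match
iii → no match
iv → match

iv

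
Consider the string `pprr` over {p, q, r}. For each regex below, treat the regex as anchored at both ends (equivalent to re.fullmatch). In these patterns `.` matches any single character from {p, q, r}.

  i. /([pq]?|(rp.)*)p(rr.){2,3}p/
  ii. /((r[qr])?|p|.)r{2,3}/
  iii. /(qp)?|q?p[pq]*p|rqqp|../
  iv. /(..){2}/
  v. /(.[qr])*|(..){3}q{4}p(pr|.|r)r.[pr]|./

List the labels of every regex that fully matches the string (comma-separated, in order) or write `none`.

i → no match — must end with `p`
ii → no match
iii → no match
iv → match
v → no match

iv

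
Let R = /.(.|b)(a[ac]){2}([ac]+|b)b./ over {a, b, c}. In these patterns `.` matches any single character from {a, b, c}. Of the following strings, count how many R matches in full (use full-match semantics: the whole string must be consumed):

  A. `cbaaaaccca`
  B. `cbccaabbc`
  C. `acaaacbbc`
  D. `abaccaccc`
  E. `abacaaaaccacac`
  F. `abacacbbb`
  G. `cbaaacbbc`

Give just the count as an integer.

3

A. `cbaaaaccca` → no match
B. `cbccaabbc` → no match
C. `acaaacbbc` → match
D. `abaccaccc` → no match
E → no match
F. `abacacbbb` → match
G. `cbaaacbbc` → match
Total matched: 3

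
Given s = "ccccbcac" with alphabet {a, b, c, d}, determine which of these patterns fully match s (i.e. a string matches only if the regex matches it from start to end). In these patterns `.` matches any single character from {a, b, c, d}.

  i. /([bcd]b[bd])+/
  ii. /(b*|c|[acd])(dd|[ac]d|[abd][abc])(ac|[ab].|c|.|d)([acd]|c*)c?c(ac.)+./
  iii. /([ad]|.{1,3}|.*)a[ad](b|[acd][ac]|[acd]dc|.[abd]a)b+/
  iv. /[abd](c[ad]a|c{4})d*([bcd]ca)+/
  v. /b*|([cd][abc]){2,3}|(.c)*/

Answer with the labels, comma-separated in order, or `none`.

i → no match
ii → no match
iii → no match — must end with "b"
iv → no match — must end with "ca"
v → match

v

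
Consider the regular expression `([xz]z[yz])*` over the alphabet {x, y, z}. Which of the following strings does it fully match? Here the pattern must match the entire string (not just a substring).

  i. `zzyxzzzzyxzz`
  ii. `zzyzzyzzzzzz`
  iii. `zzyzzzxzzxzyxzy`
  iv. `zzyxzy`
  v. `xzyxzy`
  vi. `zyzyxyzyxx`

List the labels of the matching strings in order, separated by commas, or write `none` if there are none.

i → match
ii → match
iii → match
iv → match
v → match
vi → no match

i, ii, iii, iv, v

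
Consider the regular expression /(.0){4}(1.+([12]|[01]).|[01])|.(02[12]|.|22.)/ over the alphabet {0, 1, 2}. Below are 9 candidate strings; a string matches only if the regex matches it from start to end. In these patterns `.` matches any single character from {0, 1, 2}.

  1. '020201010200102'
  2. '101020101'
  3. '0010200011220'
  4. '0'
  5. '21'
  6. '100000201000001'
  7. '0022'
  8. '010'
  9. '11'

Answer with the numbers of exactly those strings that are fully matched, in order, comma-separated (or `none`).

2, 3, 5, 6, 7, 9

1 → no match
2 → match
3 → match
4 → no match
5 → match
6 → match
7 → match
8 → no match
9 → match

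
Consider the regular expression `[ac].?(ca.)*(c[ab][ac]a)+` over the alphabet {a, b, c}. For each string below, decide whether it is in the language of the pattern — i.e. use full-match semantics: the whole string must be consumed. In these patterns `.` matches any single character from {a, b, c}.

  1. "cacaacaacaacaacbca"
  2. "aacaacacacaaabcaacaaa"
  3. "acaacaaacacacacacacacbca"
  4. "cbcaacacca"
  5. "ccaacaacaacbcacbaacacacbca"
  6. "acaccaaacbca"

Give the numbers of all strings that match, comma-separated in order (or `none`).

1, 3, 5, 6

1 → match
2 → no match
3 → match
4. "cbcaacacca" → no match
5 → match
6. "acaccaaacbca" → match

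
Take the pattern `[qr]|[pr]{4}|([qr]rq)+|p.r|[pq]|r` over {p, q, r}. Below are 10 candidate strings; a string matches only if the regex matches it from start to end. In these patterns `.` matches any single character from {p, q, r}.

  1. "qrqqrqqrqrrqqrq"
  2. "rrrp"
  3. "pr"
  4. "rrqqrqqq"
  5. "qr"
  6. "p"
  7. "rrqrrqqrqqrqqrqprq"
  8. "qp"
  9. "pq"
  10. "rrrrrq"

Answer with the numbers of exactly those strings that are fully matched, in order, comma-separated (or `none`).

1 → match
2 → match
3 → no match
4 → no match
5 → no match
6 → match
7 → no match
8 → no match
9 → no match
10 → no match

1, 2, 6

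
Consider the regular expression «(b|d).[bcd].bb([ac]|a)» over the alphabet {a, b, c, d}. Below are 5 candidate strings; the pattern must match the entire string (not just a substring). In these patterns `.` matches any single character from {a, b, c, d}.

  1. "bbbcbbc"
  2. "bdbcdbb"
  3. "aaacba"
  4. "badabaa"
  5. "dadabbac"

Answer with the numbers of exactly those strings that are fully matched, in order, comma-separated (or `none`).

1

1 → match
2 → no match
3 → no match
4 → no match
5 → no match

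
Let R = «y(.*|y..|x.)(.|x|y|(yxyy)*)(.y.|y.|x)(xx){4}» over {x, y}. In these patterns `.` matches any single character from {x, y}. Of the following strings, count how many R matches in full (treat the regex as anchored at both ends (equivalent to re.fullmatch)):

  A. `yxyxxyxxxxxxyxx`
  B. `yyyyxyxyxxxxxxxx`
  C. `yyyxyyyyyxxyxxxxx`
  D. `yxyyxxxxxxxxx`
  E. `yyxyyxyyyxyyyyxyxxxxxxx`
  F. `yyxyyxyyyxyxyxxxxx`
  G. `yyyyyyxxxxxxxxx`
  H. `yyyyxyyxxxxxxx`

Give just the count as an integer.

A → no match
B → no match
C → no match
D → match
E → no match
F → no match
G → match
H → no match
Total matched: 2

2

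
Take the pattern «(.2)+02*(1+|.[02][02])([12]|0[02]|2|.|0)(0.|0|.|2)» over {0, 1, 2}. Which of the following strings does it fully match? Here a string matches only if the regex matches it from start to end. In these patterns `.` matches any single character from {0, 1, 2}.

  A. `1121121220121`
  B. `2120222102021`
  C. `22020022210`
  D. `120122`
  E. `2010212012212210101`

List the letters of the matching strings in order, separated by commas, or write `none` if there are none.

D

A → no match
B → no match
C → no match
D → match
E → no match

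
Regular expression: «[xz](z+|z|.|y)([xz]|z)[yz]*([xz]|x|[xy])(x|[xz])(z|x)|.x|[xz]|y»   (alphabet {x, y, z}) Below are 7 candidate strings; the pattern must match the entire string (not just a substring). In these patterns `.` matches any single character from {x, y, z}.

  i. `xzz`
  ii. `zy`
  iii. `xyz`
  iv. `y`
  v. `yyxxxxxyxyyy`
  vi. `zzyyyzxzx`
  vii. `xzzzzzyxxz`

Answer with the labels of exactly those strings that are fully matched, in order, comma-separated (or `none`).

i. `xzz` → no match
ii. `zy` → no match
iii. `xyz` → no match
iv. `y` → match
v. `yyxxxxxyxyyy` → no match
vi. `zzyyyzxzx` → no match
vii. `xzzzzzyxxz` → match

iv, vii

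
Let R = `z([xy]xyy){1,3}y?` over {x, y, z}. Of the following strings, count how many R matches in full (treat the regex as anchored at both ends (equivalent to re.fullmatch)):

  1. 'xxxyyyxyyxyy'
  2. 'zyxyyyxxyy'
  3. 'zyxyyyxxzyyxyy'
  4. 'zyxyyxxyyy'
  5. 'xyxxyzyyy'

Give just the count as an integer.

1 → no match — must start with 'z'
2 → no match
3 → no match
4 → match
5 → no match — must start with 'z'
Total matched: 1

1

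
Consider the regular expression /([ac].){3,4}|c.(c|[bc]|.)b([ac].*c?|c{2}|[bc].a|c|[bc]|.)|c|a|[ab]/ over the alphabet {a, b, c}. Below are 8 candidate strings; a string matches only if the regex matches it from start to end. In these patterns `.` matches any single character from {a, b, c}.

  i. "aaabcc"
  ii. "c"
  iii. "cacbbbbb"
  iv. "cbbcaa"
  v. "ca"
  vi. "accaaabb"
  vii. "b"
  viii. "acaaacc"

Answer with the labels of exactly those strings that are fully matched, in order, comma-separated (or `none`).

i → match
ii → match
iii → no match
iv → no match
v → no match
vi → no match
vii → match
viii → no match

i, ii, vii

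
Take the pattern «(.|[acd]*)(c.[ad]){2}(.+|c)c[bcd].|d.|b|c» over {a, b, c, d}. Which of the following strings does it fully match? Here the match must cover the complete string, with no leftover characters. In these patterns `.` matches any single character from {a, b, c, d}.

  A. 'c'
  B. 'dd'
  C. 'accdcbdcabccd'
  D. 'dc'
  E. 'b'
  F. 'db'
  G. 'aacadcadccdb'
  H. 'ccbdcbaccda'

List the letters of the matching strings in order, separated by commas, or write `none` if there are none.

A, B, C, D, E, F, G, H

A → match
B → match
C → match
D → match
E → match
F → match
G → match
H → match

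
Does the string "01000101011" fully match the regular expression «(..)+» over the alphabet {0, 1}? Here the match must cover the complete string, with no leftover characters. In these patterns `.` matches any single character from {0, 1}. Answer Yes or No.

No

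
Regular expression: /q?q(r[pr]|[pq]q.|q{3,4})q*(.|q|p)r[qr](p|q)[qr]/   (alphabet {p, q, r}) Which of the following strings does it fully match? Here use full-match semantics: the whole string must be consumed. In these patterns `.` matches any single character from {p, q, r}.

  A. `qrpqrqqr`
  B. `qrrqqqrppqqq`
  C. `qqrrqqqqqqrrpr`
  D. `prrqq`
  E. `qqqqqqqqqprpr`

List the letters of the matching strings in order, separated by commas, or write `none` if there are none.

A → match
B → no match
C → match
D → no match
E → no match

A, C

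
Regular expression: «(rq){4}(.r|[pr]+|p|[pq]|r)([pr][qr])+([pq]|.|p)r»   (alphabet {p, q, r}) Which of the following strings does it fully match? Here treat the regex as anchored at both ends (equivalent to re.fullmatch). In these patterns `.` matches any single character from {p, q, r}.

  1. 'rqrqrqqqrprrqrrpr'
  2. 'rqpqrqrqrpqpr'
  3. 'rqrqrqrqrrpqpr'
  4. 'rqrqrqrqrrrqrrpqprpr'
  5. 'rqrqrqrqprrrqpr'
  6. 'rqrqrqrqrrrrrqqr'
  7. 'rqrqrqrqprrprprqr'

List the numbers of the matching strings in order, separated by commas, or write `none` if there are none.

1 → no match
2 → no match
3 → match
4 → match
5 → match
6 → match
7 → match

3, 4, 5, 6, 7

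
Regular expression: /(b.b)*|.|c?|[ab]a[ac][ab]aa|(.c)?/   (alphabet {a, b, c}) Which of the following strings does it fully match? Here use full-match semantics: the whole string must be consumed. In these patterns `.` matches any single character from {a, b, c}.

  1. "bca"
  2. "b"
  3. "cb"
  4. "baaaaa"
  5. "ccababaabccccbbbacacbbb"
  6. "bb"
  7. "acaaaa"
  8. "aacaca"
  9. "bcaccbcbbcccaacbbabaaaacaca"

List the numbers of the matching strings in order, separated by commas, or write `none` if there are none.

2, 4

1 → no match
2 → match
3 → no match
4 → match
5 → no match
6 → no match
7 → no match
8 → no match
9 → no match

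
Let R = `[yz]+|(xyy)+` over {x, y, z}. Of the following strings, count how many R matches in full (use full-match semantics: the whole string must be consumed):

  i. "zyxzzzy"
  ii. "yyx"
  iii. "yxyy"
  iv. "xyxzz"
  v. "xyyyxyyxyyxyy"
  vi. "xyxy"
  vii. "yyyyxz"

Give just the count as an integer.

0

i → no match
ii → no match
iii → no match
iv → no match
v → no match
vi → no match
vii → no match
Total matched: 0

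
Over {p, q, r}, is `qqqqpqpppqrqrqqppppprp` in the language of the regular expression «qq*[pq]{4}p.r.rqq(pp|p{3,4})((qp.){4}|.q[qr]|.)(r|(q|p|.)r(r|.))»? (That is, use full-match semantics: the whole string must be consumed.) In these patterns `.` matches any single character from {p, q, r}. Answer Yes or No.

Yes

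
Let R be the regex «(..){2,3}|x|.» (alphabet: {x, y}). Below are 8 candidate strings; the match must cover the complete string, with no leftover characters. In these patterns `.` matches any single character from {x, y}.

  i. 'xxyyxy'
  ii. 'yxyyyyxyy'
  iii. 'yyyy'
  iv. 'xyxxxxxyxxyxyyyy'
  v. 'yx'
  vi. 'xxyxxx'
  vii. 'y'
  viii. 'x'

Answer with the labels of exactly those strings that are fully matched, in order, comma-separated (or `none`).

i → match
ii → no match
iii → match
iv → no match
v → no match
vi → match
vii → match
viii → match

i, iii, vi, vii, viii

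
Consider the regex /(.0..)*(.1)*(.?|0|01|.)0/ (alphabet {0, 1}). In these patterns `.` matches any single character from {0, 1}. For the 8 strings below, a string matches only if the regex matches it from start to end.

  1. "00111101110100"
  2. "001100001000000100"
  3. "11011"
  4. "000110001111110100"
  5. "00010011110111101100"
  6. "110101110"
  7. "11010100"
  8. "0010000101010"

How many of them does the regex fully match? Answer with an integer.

1 → match
2 → match
3 → no match — must end with "0"
4 → match
5 → no match
6 → match
7 → match
8 → match
Total matched: 6

6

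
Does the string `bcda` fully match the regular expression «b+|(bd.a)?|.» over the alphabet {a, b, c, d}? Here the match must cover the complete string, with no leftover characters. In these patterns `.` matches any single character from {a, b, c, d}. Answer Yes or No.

No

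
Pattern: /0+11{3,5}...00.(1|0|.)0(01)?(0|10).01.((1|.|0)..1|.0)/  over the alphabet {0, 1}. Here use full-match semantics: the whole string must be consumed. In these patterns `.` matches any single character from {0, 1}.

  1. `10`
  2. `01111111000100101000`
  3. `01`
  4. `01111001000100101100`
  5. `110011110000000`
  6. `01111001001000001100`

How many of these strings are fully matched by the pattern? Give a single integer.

3

1 → no match — must start with `0`
2 → match
3 → no match
4 → match
5 → no match — must start with `0`
6 → match
Total matched: 3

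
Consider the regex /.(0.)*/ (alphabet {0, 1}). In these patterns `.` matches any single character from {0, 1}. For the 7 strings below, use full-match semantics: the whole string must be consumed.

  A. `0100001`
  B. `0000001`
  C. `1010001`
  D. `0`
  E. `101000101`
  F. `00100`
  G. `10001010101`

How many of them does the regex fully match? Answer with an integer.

A → no match
B → match
C → match
D → match
E → match
F → match
G → match
Total matched: 6

6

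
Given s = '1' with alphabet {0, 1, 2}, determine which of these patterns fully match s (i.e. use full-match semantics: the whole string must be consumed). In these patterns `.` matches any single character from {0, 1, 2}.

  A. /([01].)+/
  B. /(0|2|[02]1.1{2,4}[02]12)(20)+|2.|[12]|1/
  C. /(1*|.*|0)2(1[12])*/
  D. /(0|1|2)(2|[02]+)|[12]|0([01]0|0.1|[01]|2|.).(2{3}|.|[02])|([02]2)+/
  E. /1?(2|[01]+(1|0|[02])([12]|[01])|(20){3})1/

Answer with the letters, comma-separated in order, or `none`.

A → no match
B → match
C → no match
D → match
E → no match

B, D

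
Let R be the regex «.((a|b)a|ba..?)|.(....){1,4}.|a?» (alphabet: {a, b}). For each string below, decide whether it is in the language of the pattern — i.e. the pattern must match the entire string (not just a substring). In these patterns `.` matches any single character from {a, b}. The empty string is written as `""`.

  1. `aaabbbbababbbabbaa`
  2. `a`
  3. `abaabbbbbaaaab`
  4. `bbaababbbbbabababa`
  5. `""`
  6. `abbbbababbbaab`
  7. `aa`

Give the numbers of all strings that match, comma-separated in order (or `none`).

1, 2, 3, 4, 5, 6

1 → match
2. `a` → match
3 → match
4 → match
5. `""` → match
6 → match
7. `aa` → no match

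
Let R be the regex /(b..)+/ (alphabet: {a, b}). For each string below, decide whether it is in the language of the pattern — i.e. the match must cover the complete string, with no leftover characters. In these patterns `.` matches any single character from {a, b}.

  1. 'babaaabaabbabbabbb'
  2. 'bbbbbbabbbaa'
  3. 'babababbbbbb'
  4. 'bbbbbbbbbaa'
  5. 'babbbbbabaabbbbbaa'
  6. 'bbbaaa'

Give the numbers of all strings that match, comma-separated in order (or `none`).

none

1 → no match
2 → no match
3 → no match
4 → no match
5 → no match
6 → no match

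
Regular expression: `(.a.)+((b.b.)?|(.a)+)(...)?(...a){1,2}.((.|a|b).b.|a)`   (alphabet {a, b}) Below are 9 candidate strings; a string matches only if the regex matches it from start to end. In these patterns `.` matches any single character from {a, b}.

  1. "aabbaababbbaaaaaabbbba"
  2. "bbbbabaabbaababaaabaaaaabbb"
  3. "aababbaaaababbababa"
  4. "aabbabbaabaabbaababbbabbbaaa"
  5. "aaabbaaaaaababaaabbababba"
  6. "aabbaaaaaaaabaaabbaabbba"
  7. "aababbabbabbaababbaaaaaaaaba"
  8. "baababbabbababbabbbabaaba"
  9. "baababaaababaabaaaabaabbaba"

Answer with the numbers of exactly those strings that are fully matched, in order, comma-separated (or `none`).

1 → match
2 → no match
3 → no match
4 → no match
5 → no match
6 → match
7 → no match
8 → match
9 → match

1, 6, 8, 9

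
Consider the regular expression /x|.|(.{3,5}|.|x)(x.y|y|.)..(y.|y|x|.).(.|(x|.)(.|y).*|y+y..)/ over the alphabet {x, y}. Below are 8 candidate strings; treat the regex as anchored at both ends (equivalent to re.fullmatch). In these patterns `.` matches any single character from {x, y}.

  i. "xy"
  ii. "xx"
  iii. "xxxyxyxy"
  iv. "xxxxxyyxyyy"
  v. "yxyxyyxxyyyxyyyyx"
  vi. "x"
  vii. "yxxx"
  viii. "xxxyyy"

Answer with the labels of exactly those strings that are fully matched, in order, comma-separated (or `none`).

iii, iv, v, vi

i. "xy" → no match
ii. "xx" → no match
iii. "xxxyxyxy" → match
iv. "xxxxxyyxyyy" → match
v → match
vi. "x" → match
vii. "yxxx" → no match
viii. "xxxyyy" → no match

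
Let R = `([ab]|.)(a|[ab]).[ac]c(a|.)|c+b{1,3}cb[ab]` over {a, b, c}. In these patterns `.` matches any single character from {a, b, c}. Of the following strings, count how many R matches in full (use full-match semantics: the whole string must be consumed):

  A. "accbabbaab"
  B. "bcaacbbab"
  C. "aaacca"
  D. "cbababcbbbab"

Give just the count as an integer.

A → no match
B → no match
C → match
D → no match
Total matched: 1

1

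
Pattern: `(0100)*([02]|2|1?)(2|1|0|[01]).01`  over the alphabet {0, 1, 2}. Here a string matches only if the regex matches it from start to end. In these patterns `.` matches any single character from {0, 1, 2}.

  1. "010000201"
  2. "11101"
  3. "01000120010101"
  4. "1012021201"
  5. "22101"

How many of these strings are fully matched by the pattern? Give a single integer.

1. "010000201" → match
2. "11101" → match
3 → no match
4. "1012021201" → no match
5. "22101" → match
Total matched: 3

3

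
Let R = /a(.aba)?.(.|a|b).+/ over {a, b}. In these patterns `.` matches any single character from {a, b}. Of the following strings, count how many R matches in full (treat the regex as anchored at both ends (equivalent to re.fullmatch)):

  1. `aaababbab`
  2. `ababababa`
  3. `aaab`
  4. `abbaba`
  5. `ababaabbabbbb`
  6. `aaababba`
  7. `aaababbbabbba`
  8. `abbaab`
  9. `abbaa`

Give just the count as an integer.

9

1 → match
2 → match
3 → match
4 → match
5 → match
6 → match
7 → match
8 → match
9 → match
Total matched: 9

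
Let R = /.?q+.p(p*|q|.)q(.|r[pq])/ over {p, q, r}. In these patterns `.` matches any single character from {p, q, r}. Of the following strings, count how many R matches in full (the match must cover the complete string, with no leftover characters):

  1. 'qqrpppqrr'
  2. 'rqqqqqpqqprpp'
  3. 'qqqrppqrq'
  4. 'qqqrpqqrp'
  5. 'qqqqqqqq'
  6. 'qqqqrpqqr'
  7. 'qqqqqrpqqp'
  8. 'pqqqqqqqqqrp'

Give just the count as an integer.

1 → no match
2 → no match
3 → match
4 → match
5 → no match
6 → match
7 → match
8 → no match
Total matched: 4

4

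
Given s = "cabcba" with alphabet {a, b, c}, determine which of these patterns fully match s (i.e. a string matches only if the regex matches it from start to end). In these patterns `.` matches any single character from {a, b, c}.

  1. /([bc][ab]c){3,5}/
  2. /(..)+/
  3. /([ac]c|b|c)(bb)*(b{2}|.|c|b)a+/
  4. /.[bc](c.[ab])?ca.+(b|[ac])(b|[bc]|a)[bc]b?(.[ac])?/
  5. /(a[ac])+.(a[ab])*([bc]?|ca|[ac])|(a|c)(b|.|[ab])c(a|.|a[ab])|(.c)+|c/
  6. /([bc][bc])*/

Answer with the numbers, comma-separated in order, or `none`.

2

1 → no match — must end with "c"
2 → match
3 → no match
4 → no match
5 → no match
6 → no match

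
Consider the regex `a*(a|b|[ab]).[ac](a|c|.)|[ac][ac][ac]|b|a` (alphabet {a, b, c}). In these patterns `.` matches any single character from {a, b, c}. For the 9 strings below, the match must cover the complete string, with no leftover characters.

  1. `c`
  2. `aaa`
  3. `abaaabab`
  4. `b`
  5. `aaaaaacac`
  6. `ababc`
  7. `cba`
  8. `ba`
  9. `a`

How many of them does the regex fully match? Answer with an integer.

1 → no match
2 → match
3 → no match
4 → match
5 → match
6 → no match
7 → no match
8 → no match
9 → match
Total matched: 4

4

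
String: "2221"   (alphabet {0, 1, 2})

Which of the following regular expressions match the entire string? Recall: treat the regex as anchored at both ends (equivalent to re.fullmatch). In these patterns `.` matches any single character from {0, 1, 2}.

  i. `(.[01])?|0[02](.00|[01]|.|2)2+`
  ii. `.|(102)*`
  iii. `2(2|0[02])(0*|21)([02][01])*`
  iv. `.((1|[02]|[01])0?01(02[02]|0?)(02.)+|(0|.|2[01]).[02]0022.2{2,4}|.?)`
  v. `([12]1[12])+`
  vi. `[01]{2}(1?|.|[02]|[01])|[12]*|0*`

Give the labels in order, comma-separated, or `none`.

iii, vi

i → no match
ii → no match
iii → match
iv → no match
v → no match
vi → match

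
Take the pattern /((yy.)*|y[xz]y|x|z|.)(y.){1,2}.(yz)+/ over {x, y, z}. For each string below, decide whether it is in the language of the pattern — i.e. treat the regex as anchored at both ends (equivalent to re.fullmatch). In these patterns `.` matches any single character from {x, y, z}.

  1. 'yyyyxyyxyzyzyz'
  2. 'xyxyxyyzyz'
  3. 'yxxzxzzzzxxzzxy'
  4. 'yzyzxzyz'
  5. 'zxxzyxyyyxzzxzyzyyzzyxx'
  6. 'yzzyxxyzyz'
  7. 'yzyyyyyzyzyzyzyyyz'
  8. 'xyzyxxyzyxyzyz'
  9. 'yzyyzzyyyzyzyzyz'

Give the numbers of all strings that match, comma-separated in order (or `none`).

1, 2

1 → match
2. 'xyxyxyyzyz' → match
3 → no match — must end with 'yz'
4. 'yzyzxzyz' → no match
5 → no match — must end with 'yz'
6. 'yzzyxxyzyz' → no match
7 → no match
8 → no match
9 → no match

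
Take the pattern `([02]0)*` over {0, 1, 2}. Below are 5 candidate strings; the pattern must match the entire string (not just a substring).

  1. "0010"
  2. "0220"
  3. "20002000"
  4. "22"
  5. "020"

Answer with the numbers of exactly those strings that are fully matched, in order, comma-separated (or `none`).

3

1 → no match
2 → no match
3 → match
4 → no match
5 → no match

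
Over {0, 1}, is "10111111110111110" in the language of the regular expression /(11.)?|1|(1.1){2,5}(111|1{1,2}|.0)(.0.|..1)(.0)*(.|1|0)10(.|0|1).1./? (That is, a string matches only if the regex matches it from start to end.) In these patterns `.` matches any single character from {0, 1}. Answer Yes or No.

No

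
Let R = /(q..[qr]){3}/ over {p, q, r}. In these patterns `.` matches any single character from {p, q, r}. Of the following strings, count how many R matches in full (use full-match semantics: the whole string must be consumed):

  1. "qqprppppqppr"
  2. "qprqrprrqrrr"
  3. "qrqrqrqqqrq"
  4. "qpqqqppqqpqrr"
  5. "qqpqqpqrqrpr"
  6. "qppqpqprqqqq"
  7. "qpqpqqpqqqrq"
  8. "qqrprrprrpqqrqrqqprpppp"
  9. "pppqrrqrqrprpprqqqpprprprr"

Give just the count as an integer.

1 → no match
2 → no match
3 → no match
4 → no match
5 → match
6 → no match
7 → no match
8 → no match
9 → no match — must start with "q"
Total matched: 1

1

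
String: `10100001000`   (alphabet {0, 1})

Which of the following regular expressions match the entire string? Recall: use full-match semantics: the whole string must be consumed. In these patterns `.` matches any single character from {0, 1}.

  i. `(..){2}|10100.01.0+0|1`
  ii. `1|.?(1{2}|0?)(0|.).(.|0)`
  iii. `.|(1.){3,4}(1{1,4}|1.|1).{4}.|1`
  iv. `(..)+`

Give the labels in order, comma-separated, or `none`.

i

i → match
ii → no match
iii → no match
iv → no match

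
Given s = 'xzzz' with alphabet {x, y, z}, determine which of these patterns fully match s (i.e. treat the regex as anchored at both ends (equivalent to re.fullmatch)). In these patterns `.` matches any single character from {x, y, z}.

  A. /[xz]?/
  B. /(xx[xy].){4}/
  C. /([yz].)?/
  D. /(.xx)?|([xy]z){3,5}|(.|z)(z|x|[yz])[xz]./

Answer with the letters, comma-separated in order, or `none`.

A → no match
B → no match — must start with 'xx'
C → no match
D → match

D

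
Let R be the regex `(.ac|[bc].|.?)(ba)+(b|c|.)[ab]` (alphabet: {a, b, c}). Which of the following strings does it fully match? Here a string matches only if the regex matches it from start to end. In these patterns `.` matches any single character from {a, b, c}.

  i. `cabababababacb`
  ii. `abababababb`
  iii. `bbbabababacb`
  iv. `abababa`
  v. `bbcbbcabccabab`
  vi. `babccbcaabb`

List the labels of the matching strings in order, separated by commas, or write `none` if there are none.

i, ii, iii, iv

i → match
ii → match
iii → match
iv → match
v → no match
vi → no match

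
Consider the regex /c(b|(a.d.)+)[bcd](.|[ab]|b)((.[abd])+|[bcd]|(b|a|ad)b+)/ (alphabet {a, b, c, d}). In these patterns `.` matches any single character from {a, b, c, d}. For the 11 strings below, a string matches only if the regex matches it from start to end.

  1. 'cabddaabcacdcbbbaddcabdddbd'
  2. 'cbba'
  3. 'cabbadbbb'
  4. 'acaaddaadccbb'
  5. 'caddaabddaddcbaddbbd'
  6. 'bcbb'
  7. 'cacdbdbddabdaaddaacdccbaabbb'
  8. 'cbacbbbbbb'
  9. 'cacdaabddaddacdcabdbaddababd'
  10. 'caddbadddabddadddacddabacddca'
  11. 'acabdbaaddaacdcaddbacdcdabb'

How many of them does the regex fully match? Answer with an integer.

1 → no match
2 → no match
3 → no match
4 → no match — must start with 'c'
5 → no match
6 → no match — must start with 'c'
7 → no match
8 → no match
9 → no match
10 → no match
11 → no match — must start with 'c'
Total matched: 0

0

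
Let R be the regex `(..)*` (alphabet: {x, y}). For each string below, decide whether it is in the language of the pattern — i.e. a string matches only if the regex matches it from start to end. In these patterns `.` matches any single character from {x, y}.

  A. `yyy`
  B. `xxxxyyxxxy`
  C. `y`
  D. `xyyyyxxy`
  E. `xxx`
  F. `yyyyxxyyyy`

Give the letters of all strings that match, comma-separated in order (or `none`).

A → no match
B → match
C → no match
D → match
E → no match
F → match

B, D, F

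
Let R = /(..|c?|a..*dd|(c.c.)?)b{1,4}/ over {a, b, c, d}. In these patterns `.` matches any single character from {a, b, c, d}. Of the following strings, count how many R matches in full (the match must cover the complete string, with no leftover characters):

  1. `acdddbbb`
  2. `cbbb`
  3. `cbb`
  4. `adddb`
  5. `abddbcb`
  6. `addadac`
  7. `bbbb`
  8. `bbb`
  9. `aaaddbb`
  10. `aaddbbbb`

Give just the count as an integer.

1 → match
2 → match
3 → match
4 → match
5 → no match
6 → no match — must end with `b`
7 → match
8 → match
9 → match
10 → match
Total matched: 8

8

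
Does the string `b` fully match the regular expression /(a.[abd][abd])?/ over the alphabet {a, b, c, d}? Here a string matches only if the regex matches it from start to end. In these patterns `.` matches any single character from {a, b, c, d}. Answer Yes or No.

No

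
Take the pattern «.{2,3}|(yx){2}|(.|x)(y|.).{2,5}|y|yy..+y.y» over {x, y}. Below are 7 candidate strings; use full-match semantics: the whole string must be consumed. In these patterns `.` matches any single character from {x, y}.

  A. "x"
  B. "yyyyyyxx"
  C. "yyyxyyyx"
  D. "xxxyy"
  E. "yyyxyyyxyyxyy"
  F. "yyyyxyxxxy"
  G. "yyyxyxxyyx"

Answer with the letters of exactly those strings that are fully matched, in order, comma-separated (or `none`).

D

A. "x" → no match
B. "yyyyyyxx" → no match
C. "yyyxyyyx" → no match
D. "xxxyy" → match
E → no match
F. "yyyyxyxxxy" → no match
G. "yyyxyxxyyx" → no match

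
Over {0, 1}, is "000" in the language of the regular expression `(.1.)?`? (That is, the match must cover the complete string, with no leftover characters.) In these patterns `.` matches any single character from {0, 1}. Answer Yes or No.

No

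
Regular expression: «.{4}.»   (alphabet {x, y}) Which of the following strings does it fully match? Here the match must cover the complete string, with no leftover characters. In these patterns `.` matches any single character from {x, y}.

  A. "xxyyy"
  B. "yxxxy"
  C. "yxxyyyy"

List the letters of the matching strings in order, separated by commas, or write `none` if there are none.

A, B

A → match
B → match
C → no match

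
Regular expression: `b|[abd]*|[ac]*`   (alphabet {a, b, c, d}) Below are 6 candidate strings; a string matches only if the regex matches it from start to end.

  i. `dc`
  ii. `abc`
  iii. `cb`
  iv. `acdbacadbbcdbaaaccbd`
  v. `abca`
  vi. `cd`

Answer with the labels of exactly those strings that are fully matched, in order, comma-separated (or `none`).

none

i → no match
ii → no match
iii → no match
iv → no match
v → no match
vi → no match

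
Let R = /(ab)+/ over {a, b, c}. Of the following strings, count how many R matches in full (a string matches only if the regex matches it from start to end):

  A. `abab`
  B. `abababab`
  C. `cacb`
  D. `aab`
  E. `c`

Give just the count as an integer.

2

A. `abab` → match
B. `abababab` → match
C. `cacb` → no match — must start with `ab`
D. `aab` → no match — must start with `ab`
E. `c` → no match — must start with `ab`
Total matched: 2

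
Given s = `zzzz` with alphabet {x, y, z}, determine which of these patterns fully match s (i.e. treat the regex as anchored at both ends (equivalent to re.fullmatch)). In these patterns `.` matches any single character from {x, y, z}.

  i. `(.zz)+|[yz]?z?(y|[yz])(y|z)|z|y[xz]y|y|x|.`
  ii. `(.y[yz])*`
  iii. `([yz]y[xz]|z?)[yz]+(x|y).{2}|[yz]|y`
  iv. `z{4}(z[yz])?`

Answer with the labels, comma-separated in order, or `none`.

i, iv

i → match
ii → no match
iii → no match
iv → match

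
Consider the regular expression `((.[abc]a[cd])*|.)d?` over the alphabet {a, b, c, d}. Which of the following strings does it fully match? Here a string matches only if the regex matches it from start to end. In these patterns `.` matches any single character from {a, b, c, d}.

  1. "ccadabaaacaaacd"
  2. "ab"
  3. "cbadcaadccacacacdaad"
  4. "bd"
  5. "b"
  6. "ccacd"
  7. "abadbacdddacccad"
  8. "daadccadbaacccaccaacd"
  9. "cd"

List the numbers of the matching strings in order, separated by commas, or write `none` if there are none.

1 → no match
2 → no match
3 → match
4 → match
5 → match
6 → match
7 → no match
8 → match
9 → match

3, 4, 5, 6, 8, 9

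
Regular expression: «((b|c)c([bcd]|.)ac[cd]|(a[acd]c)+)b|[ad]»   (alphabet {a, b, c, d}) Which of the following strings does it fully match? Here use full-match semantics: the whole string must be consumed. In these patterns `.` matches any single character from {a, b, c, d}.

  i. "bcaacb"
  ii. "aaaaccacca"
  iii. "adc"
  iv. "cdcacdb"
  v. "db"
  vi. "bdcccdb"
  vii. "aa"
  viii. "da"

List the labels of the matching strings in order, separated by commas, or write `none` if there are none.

i → no match
ii → no match
iii → no match
iv → no match
v → no match
vi → no match
vii → no match
viii → no match

none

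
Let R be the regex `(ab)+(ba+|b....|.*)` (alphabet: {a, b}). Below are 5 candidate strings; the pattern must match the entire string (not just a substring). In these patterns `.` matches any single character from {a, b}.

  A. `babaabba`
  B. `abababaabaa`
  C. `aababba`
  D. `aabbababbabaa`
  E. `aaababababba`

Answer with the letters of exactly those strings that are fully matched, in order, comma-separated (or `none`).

B

A → no match — must start with `ab`
B → match
C → no match — must start with `ab`
D → no match — must start with `ab`
E → no match — must start with `ab`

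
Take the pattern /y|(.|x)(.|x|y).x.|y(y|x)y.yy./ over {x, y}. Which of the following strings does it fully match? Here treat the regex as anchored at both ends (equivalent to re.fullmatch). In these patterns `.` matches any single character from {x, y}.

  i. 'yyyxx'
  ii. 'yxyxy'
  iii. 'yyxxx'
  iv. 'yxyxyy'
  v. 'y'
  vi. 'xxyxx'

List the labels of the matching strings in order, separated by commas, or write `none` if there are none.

i, ii, iii, v, vi

i → match
ii → match
iii → match
iv → no match
v → match
vi → match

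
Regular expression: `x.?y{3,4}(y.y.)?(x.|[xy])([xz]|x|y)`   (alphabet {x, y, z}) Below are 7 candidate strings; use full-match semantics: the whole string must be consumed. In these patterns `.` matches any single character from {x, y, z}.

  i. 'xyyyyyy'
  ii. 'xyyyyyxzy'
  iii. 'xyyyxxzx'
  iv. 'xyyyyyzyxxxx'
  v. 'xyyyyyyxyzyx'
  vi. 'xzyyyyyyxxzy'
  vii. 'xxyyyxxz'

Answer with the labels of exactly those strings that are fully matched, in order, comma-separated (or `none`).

i → match
ii → match
iii → no match
iv → match
v → match
vi → match
vii → match

i, ii, iv, v, vi, vii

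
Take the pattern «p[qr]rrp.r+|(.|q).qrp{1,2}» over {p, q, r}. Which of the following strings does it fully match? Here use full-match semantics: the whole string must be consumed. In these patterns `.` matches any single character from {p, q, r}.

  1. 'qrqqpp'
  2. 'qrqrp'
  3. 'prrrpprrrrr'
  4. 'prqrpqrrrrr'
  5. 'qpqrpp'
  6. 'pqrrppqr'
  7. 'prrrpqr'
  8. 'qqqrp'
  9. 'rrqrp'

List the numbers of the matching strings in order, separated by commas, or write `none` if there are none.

2, 3, 5, 7, 8, 9

1 → no match
2 → match
3 → match
4 → no match
5 → match
6 → no match
7 → match
8 → match
9 → match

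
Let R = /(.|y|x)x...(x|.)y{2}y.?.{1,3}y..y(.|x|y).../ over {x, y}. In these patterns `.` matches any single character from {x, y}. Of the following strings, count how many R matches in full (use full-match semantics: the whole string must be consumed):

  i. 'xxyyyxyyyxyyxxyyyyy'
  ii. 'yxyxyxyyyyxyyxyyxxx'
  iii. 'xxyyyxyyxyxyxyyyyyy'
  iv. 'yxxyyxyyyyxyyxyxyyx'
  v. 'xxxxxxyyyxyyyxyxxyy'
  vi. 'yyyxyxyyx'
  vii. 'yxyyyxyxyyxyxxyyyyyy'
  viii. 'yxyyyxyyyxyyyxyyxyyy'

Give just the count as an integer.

i → match
ii → match
iii → no match
iv → match
v → match
vi. 'yyyxyxyyx' → no match
vii → no match
viii → match
Total matched: 5

5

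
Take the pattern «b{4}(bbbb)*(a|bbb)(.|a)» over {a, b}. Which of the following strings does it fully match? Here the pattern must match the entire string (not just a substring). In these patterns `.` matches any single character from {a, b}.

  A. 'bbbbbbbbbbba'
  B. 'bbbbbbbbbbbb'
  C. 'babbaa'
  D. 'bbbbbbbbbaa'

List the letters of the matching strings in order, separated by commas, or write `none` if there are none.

A, B

A → match
B → match
C → no match
D → no match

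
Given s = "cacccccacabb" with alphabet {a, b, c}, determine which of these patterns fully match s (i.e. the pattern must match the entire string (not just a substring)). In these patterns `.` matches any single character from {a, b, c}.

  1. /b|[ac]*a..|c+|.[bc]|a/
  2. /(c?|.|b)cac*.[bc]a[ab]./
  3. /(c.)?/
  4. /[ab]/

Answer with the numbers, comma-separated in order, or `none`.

1 → match
2 → match
3 → no match
4 → no match

1, 2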